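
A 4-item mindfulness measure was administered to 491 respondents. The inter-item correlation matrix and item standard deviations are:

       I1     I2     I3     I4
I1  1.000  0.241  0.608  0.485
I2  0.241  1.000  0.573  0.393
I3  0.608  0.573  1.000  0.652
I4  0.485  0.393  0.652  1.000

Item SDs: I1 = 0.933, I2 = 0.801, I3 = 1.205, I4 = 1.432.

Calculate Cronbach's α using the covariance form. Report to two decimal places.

Σσ²ᵢ = 0.933² + 0.801² + 1.205² + 1.432² = 5.0147
Covariances σ_ij = r_ij · s_i · s_j:
  σ(I1,I2) = 0.241 × 0.933 × 0.801 = 0.1801
  σ(I1,I3) = 0.608 × 0.933 × 1.205 = 0.6836
  σ(I1,I4) = 0.485 × 0.933 × 1.432 = 0.6480
  σ(I2,I3) = 0.573 × 0.801 × 1.205 = 0.5531
  σ(I2,I4) = 0.393 × 0.801 × 1.432 = 0.4508
  σ(I3,I4) = 0.652 × 1.205 × 1.432 = 1.1251
σ²_T = Σσ²ᵢ + 2·Σσ_ij = 5.0147 + 2 × 3.6407 = 12.2961
α = (4/3)·(1 − 5.0147/12.2961) = 0.79

α = 0.79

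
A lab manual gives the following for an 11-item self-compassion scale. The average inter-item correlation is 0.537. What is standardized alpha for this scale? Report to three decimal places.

standardized alpha = 0.927

Standardized α = k·r̄ / (1 + (k−1)·r̄) = 11 × 0.537 / (1 + 10 × 0.537)
  = 5.9070 / 6.3700 = 0.927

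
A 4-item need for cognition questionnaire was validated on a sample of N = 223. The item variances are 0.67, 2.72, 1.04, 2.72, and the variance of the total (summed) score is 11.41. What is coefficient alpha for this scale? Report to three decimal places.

ΣVar(i) = 0.67 + 2.72 + 1.04 + 2.72 = 7.15
α = (k/(k−1))·(1 − ΣVar(i)/σ²_T) = (4/3)·(1 − 7.15/11.41) = 0.498

α = 0.498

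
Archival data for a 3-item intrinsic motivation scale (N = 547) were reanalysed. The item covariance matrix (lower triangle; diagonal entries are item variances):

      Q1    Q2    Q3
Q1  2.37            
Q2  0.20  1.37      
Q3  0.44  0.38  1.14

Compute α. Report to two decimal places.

ΣVar(i) = 2.37 + 1.37 + 1.14 = 4.88
Sum of the distinct covariances = 1.02
σ²_total = 4.88 + 2 × 1.02 = 6.92
α = (k/(k−1))·(1 − ΣVar(i)/σ²_total) = (3/2)·(1 − 4.88/6.92) = 0.44

α = 0.44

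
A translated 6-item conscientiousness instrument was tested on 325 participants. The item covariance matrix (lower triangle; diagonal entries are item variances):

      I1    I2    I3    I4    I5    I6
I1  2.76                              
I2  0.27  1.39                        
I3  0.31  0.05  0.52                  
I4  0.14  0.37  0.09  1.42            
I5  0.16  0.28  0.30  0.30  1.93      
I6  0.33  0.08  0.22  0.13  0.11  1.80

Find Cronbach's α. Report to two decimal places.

α = 0.47

sum of item variances = 2.76 + 1.39 + 0.52 + 1.42 + 1.93 + 1.80 = 9.82
Σ_{i<j} σ_ij = 3.14
σ²_T = 9.82 + 2 × 3.14 = 16.10
α = (k/(k−1))·(1 − sum of item variances/σ²_T) = (6/5)·(1 − 9.82/16.10) = 0.47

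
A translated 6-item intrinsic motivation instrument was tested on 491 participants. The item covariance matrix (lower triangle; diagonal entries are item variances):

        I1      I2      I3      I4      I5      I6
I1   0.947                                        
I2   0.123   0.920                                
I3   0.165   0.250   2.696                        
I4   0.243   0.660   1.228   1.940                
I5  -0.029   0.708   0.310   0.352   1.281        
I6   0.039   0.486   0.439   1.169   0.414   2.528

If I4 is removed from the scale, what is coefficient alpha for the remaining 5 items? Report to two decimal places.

coefficient alpha = 0.51

Remaining items: I1, I2, I3, I5, I6 (k = 5).
Σσᵢ² = 0.947 + 0.920 + 2.696 + 1.281 + 2.528 = 8.372
σ²_T = 8.372 + 2 × 2.905 = 14.182
α (item deleted) = (5/4)·(1 − 8.372/14.182) = 0.51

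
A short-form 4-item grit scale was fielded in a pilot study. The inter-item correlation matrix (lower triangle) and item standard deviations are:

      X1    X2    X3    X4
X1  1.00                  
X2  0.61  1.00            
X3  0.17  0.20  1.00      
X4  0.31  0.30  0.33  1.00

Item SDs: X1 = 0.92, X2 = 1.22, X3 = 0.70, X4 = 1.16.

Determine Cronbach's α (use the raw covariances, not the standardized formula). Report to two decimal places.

Σσ²ᵢ = 0.92² + 1.22² + 0.70² + 1.16² = 4.1704
Covariances σ_ij = r_ij · s_i · s_j:
  σ(X1,X2) = 0.61 × 0.92 × 1.22 = 0.6847
  σ(X1,X3) = 0.17 × 0.92 × 0.70 = 0.1095
  σ(X1,X4) = 0.31 × 0.92 × 1.16 = 0.3308
  σ(X2,X3) = 0.20 × 1.22 × 0.70 = 0.1708
  σ(X2,X4) = 0.30 × 1.22 × 1.16 = 0.4246
  σ(X3,X4) = 0.33 × 0.70 × 1.16 = 0.2680
σ²_T = Σσ²ᵢ + 2·Σσ_ij = 4.1704 + 2 × 1.9884 = 8.1472
α = (4/3)·(1 − 4.1704/8.1472) = 0.65

α = 0.65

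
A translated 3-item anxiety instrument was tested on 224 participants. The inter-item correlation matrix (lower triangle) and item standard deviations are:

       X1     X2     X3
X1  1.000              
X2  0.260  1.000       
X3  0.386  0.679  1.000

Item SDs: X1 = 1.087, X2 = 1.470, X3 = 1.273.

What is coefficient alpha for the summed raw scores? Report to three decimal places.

Σσ²ᵢ = 1.087² + 1.470² + 1.273² = 4.9630
Covariances σ_ij = r_ij · s_i · s_j:
  σ(X1,X2) = 0.260 × 1.087 × 1.470 = 0.4155
  σ(X1,X3) = 0.386 × 1.087 × 1.273 = 0.5341
  σ(X2,X3) = 0.679 × 1.470 × 1.273 = 1.2706
σ²_T = Σσ²ᵢ + 2·Σσ_ij = 4.9630 + 2 × 2.2202 = 9.4034
α = (3/2)·(1 − 4.9630/9.4034) = 0.708

coefficient alpha = 0.708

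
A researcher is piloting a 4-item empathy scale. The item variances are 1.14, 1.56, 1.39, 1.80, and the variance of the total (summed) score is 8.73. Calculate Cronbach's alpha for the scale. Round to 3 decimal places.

ΣVar(i) = 1.14 + 1.56 + 1.39 + 1.80 = 5.89
α = (k/(k−1))·(1 − ΣVar(i)/σ²_total) = (4/3)·(1 − 5.89/8.73) = 0.434

Cronbach's alpha = 0.434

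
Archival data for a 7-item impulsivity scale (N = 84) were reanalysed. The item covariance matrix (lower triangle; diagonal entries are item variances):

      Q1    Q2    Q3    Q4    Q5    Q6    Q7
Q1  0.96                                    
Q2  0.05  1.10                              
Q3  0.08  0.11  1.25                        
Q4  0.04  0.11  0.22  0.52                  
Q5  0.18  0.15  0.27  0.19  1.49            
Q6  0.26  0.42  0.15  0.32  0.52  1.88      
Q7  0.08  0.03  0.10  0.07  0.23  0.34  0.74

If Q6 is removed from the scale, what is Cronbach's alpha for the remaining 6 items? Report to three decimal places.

α = 0.464

Remaining items: Q1, Q2, Q3, Q4, Q5, Q7 (k = 6).
sum of item variances = 0.96 + 1.10 + 1.25 + 0.52 + 1.49 + 0.74 = 6.06
σ²_total = 6.06 + 2 × 1.91 = 9.88
α (item deleted) = (6/5)·(1 − 6.06/9.88) = 0.464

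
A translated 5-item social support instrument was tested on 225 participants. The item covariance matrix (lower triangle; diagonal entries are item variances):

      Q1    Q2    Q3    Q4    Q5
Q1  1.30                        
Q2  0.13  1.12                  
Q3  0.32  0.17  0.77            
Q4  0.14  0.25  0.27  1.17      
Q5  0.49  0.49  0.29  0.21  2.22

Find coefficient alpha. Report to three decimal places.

Σσᵢ² = 1.30 + 1.12 + 0.77 + 1.17 + 2.22 = 6.58
Sum of off-diagonal covariances = 2.76
σ²_T = 6.58 + 2 × 2.76 = 12.10
α = (k/(k−1))·(1 − Σσᵢ²/σ²_T) = (5/4)·(1 − 6.58/12.10) = 0.570

coefficient alpha = 0.570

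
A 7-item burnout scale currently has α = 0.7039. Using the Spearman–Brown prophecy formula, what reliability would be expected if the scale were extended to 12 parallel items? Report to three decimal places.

Length factor m = 12/7 = 1.7143
α' = m·α / (1 + (m−1)·α)
   = 12/7 × 0.7039 / (1 + (12/7 − 1) × 0.7039)
   = 1.2067 / 1.5028 = 0.803

predicted reliability = 0.803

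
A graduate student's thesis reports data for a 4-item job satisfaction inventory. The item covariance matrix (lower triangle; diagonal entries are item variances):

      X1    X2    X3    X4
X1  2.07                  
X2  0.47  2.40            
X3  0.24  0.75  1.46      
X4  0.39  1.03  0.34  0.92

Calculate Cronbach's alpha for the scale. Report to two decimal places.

α = 0.65

sum of item variances = 2.07 + 2.40 + 1.46 + 0.92 = 6.85
Sum of off-diagonal covariances = 3.22
total variance = 6.85 + 2 × 3.22 = 13.29
α = (k/(k−1))·(1 − sum of item variances/total variance) = (4/3)·(1 − 6.85/13.29) = 0.65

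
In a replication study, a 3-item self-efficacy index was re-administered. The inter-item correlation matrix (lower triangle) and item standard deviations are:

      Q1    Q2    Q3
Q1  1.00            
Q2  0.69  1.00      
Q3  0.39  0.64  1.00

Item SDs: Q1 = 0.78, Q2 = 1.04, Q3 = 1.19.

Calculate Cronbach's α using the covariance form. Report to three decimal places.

Σσ²ᵢ = 0.78² + 1.04² + 1.19² = 3.1061
Covariances σ_ij = r_ij · s_i · s_j:
  σ(Q1,Q2) = 0.69 × 0.78 × 1.04 = 0.5597
  σ(Q1,Q3) = 0.39 × 0.78 × 1.19 = 0.3620
  σ(Q2,Q3) = 0.64 × 1.04 × 1.19 = 0.7921
σ²_T = Σσ²ᵢ + 2·Σσ_ij = 3.1061 + 2 × 1.7138 = 6.5337
α = (3/2)·(1 − 3.1061/6.5337) = 0.787

α = 0.787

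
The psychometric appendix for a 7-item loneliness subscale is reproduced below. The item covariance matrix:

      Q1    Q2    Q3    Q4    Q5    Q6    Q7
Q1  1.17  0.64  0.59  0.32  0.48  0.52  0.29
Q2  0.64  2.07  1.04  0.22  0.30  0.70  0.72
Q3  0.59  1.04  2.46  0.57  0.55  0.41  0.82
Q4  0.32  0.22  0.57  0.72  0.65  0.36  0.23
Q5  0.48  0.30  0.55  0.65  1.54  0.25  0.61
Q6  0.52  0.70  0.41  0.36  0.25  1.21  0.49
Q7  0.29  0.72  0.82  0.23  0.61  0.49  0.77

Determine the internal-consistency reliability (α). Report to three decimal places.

α = 0.798

sum of item variances = 1.17 + 2.07 + 2.46 + 0.72 + 1.54 + 1.21 + 0.77 = 9.94
Sum of off-diagonal covariances = 10.76
σ²_T = 9.94 + 2 × 10.76 = 31.46
α = (k/(k−1))·(1 − sum of item variances/σ²_T) = (7/6)·(1 − 9.94/31.46) = 0.798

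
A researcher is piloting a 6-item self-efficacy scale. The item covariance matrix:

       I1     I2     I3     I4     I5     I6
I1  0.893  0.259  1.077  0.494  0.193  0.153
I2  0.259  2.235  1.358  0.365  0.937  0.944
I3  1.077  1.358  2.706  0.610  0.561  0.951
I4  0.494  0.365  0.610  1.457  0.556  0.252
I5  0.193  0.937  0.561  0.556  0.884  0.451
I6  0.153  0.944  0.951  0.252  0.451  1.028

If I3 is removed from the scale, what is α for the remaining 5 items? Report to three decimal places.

Remaining items: I1, I2, I4, I5, I6 (k = 5).
ΣVar(i) = 0.893 + 2.235 + 1.457 + 0.884 + 1.028 = 6.497
σ²_total = 6.497 + 2 × 4.604 = 15.705
α (item deleted) = (5/4)·(1 − 6.497/15.705) = 0.733

α = 0.733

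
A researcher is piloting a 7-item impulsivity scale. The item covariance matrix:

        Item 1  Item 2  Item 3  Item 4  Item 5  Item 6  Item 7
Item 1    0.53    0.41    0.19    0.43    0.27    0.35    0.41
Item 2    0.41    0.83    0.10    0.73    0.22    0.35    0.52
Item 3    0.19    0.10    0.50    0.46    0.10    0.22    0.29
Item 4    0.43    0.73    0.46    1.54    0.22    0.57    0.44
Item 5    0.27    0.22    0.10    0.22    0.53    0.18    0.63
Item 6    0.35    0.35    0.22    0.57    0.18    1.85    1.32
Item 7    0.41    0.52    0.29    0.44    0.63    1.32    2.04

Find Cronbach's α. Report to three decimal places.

Σσᵢ² = 0.53 + 0.83 + 0.50 + 1.54 + 0.53 + 1.85 + 2.04 = 7.82
Σ_{i<j} σ_ij = 8.41
σ²_total = 7.82 + 2 × 8.41 = 24.64
α = (k/(k−1))·(1 − Σσᵢ²/σ²_total) = (7/6)·(1 − 7.82/24.64) = 0.796

α = 0.796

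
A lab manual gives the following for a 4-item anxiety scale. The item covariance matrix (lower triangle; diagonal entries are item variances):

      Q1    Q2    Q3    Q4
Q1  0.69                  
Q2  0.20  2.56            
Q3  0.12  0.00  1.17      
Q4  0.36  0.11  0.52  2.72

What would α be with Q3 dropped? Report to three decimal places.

Remaining items: Q1, Q2, Q4 (k = 3).
ΣVar(i) = 0.69 + 2.56 + 2.72 = 5.97
σ²_T = 5.97 + 2 × 0.67 = 7.31
α (item deleted) = (3/2)·(1 − 5.97/7.31) = 0.275

α = 0.275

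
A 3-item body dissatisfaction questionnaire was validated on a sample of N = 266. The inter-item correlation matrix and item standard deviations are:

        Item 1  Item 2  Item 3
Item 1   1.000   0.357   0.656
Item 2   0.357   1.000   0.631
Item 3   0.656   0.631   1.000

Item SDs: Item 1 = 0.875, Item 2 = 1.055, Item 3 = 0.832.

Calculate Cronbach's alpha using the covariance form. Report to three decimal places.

α = 0.771

Σσ²ᵢ = 0.875² + 1.055² + 0.832² = 2.5709
Covariances σ_ij = r_ij · s_i · s_j:
  σ(Item 1,Item 2) = 0.357 × 0.875 × 1.055 = 0.3296
  σ(Item 1,Item 3) = 0.656 × 0.875 × 0.832 = 0.4776
  σ(Item 2,Item 3) = 0.631 × 1.055 × 0.832 = 0.5539
σ²_T = Σσ²ᵢ + 2·Σσ_ij = 2.5709 + 2 × 1.3611 = 5.2931
α = (3/2)·(1 − 2.5709/5.2931) = 0.771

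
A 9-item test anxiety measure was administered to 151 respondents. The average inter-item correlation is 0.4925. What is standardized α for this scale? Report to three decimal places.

α = 0.897

Standardized α = k·r̄ / (1 + (k−1)·r̄) = 9 × 0.4925 / (1 + 8 × 0.4925)
  = 4.4325 / 4.9400 = 0.897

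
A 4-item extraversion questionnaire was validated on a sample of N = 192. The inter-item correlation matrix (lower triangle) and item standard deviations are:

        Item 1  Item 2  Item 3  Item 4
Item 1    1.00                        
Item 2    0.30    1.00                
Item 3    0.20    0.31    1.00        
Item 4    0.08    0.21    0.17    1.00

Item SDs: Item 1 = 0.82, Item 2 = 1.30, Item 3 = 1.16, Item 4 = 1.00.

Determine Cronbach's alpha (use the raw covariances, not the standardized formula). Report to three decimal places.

Σσ²ᵢ = 0.82² + 1.30² + 1.16² + 1.00² = 4.7080
Covariances σ_ij = r_ij · s_i · s_j:
  σ(Item 1,Item 2) = 0.30 × 0.82 × 1.30 = 0.3198
  σ(Item 1,Item 3) = 0.20 × 0.82 × 1.16 = 0.1902
  σ(Item 1,Item 4) = 0.08 × 0.82 × 1.00 = 0.0656
  σ(Item 2,Item 3) = 0.31 × 1.30 × 1.16 = 0.4675
  σ(Item 2,Item 4) = 0.21 × 1.30 × 1.00 = 0.2730
  σ(Item 3,Item 4) = 0.17 × 1.16 × 1.00 = 0.1972
σ²_T = Σσ²ᵢ + 2·Σσ_ij = 4.7080 + 2 × 1.5133 = 7.7346
α = (4/3)·(1 − 4.7080/7.7346) = 0.522

Cronbach's alpha = 0.522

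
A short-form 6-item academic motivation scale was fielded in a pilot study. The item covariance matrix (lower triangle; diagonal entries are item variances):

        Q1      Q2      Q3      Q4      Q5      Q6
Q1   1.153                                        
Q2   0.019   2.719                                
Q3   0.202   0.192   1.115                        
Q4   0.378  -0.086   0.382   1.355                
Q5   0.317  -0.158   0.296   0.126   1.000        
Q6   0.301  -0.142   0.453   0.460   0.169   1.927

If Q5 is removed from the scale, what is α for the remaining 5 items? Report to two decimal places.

Remaining items: Q1, Q2, Q3, Q4, Q6 (k = 5).
Σσᵢ² = 1.153 + 2.719 + 1.115 + 1.355 + 1.927 = 8.269
total variance = 8.269 + 2 × 2.159 = 12.587
α (item deleted) = (5/4)·(1 − 8.269/12.587) = 0.43

α = 0.43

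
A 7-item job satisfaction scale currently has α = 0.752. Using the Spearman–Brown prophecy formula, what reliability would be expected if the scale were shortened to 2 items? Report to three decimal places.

predicted reliability = 0.464

Length factor m = 2/7 = 0.2857
α' = m·α / (1 − (1−m)·α)
   = 2/7 × 0.752 / (1 − (1 − 2/7) × 0.752)
   = 0.2149 / 0.4629 = 0.464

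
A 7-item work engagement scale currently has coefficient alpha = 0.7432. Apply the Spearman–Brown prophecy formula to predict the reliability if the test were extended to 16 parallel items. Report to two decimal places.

predicted reliability = 0.87

Length factor m = 16/7 = 2.2857
α' = m·α / (1 + (m−1)·α)
   = 16/7 × 0.7432 / (1 + (16/7 − 1) × 0.7432)
   = 1.6987 / 1.9555 = 0.87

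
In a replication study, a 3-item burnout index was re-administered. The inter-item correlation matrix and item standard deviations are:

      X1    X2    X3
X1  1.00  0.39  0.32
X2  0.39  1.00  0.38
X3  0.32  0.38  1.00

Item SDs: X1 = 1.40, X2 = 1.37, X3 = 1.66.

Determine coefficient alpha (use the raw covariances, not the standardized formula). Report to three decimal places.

coefficient alpha = 0.625

Σσ²ᵢ = 1.40² + 1.37² + 1.66² = 6.5925
Covariances σ_ij = r_ij · s_i · s_j:
  σ(X1,X2) = 0.39 × 1.40 × 1.37 = 0.7480
  σ(X1,X3) = 0.32 × 1.40 × 1.66 = 0.7437
  σ(X2,X3) = 0.38 × 1.37 × 1.66 = 0.8642
σ²_T = Σσ²ᵢ + 2·Σσ_ij = 6.5925 + 2 × 2.3559 = 11.3043
α = (3/2)·(1 − 6.5925/11.3043) = 0.625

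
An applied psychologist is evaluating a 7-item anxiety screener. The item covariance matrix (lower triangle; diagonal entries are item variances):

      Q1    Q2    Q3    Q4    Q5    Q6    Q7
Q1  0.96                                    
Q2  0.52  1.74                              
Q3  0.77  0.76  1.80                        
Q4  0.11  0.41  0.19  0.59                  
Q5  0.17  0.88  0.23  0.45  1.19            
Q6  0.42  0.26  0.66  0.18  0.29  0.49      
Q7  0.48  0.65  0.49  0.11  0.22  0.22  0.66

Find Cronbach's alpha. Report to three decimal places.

Cronbach's alpha = 0.811

Σσᵢ² = 0.96 + 1.74 + 1.80 + 0.59 + 1.19 + 0.49 + 0.66 = 7.43
Sum of off-diagonal covariances = 8.47
Var(T) = 7.43 + 2 × 8.47 = 24.37
α = (k/(k−1))·(1 − Σσᵢ²/Var(T)) = (7/6)·(1 − 7.43/24.37) = 0.811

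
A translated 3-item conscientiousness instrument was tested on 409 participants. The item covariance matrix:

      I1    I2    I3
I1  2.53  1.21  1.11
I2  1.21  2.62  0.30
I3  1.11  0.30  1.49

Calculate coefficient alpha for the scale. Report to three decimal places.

Σσᵢ² = 2.53 + 2.62 + 1.49 = 6.64
Σ_{i<j} σ_ij = 2.62
σ²_total = 6.64 + 2 × 2.62 = 11.88
α = (k/(k−1))·(1 − Σσᵢ²/σ²_total) = (3/2)·(1 − 6.64/11.88) = 0.662

coefficient alpha = 0.662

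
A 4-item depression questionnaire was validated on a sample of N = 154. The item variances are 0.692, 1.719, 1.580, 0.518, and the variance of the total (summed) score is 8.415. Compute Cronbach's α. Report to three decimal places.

ΣVar(i) = 0.692 + 1.719 + 1.580 + 0.518 = 4.509
α = (k/(k−1))·(1 − ΣVar(i)/total variance) = (4/3)·(1 − 4.509/8.415) = 0.619

Cronbach's α = 0.619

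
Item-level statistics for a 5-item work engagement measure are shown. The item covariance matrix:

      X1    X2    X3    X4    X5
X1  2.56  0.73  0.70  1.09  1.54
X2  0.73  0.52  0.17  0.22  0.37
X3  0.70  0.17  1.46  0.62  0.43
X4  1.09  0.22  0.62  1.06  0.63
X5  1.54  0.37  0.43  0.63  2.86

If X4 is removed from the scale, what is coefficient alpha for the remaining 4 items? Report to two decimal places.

α = 0.69

Remaining items: X1, X2, X3, X5 (k = 4).
sum of item variances = 2.56 + 0.52 + 1.46 + 2.86 = 7.40
σ²_total = 7.40 + 2 × 3.94 = 15.28
α (item deleted) = (4/3)·(1 − 7.40/15.28) = 0.69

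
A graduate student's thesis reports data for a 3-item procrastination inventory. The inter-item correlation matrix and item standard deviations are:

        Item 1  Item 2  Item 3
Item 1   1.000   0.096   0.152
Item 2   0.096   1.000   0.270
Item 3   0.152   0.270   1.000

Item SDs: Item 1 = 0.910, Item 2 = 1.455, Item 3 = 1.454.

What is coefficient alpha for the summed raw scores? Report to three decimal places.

Σσ²ᵢ = 0.910² + 1.455² + 1.454² = 5.0592
Covariances σ_ij = r_ij · s_i · s_j:
  σ(Item 1,Item 2) = 0.096 × 0.910 × 1.455 = 0.1271
  σ(Item 1,Item 3) = 0.152 × 0.910 × 1.454 = 0.2011
  σ(Item 2,Item 3) = 0.270 × 1.455 × 1.454 = 0.5712
σ²_T = Σσ²ᵢ + 2·Σσ_ij = 5.0592 + 2 × 0.8994 = 6.8580
α = (3/2)·(1 − 5.0592/6.8580) = 0.393

coefficient alpha = 0.393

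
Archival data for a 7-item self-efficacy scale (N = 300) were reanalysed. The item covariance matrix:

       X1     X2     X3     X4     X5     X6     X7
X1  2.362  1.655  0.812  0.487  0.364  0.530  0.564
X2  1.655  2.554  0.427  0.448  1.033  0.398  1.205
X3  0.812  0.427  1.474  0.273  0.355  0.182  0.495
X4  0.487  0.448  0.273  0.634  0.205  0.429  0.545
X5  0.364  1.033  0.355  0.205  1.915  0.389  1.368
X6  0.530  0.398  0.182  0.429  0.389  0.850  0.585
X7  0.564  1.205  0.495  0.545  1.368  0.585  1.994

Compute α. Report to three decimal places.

ΣVar(i) = 2.362 + 2.554 + 1.474 + 0.634 + 1.915 + 0.850 + 1.994 = 11.783
Sum of off-diagonal covariances = 12.749
σ²_total = 11.783 + 2 × 12.749 = 37.281
α = (k/(k−1))·(1 − ΣVar(i)/σ²_total) = (7/6)·(1 − 11.783/37.281) = 0.798

α = 0.798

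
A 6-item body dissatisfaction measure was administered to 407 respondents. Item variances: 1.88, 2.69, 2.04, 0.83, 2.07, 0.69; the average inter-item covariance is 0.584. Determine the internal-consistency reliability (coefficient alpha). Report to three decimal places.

Σσ²ᵢ = 1.88 + 2.69 + 2.04 + 0.83 + 2.07 + 0.69 = 10.20
Sum of the 15 distinct covariances = 15 × 0.584 = 8.760
total variance = Σσ²ᵢ + 2·Σcov = 10.20 + 2 × 8.760 = 27.720
α = (6/5)·(1 − 10.20/27.720) = 0.758

α = 0.758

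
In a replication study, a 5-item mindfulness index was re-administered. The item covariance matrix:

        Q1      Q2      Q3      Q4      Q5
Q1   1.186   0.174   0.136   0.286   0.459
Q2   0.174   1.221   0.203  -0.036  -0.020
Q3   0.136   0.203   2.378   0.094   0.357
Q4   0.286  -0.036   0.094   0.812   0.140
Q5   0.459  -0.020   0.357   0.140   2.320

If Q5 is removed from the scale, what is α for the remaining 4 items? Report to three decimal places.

α = 0.313

Remaining items: Q1, Q2, Q3, Q4 (k = 4).
sum of item variances = 1.186 + 1.221 + 2.378 + 0.812 = 5.597
σ²_total = 5.597 + 2 × 0.857 = 7.311
α (item deleted) = (4/3)·(1 − 5.597/7.311) = 0.313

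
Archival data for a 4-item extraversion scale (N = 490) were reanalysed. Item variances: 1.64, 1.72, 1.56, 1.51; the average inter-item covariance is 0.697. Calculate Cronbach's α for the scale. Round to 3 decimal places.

α = 0.754

Σσᵢ² = 1.64 + 1.72 + 1.56 + 1.51 = 6.43
Sum of the 6 distinct covariances = 6 × 0.697 = 4.182
σ²_T = Σσᵢ² + 2·Σcov = 6.43 + 2 × 4.182 = 14.794
α = (4/3)·(1 − 6.43/14.794) = 0.754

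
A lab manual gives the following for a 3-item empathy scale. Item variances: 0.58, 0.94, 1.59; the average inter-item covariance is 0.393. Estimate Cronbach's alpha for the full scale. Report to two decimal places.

α = 0.65

ΣVar(i) = 0.58 + 0.94 + 1.59 = 3.11
Sum of the 3 distinct covariances = 3 × 0.393 = 1.179
σ²_total = ΣVar(i) + 2·Σcov = 3.11 + 2 × 1.179 = 5.468
α = (3/2)·(1 − 3.11/5.468) = 0.65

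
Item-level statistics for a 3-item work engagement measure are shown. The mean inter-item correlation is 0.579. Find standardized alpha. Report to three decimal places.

standardized alpha = 0.805

Standardized α = k·r̄ / (1 + (k−1)·r̄) = 3 × 0.579 / (1 + 2 × 0.579)
  = 1.7370 / 2.1580 = 0.805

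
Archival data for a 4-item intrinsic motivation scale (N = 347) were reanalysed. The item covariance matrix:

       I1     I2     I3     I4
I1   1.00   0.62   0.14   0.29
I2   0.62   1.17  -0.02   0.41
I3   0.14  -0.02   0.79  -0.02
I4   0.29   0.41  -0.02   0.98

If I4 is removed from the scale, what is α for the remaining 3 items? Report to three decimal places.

Remaining items: I1, I2, I3 (k = 3).
sum of item variances = 1.00 + 1.17 + 0.79 = 2.96
Var(T) = 2.96 + 2 × 0.74 = 4.44
α (item deleted) = (3/2)·(1 − 2.96/4.44) = 0.500

α = 0.500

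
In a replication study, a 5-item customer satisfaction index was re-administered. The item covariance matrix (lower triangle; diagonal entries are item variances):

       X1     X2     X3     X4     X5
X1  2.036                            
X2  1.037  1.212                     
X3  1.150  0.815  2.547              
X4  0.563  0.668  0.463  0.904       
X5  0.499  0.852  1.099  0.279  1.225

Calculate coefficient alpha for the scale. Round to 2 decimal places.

Σσ²ᵢ = 2.036 + 1.212 + 2.547 + 0.904 + 1.225 = 7.924
Sum of the distinct covariances = 7.425
σ²_total = 7.924 + 2 × 7.425 = 22.774
α = (k/(k−1))·(1 − Σσ²ᵢ/σ²_total) = (5/4)·(1 − 7.924/22.774) = 0.82

coefficient alpha = 0.82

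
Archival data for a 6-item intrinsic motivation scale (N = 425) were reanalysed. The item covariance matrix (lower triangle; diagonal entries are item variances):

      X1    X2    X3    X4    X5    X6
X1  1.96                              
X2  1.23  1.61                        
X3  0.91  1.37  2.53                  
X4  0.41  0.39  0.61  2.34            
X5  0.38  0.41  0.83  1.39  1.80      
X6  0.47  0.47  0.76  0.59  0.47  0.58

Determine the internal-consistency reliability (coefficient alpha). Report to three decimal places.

coefficient alpha = 0.797

ΣVar(i) = 1.96 + 1.61 + 2.53 + 2.34 + 1.80 + 0.58 = 10.82
Sum of the distinct covariances = 10.69
total variance = 10.82 + 2 × 10.69 = 32.20
α = (k/(k−1))·(1 − ΣVar(i)/total variance) = (6/5)·(1 − 10.82/32.20) = 0.797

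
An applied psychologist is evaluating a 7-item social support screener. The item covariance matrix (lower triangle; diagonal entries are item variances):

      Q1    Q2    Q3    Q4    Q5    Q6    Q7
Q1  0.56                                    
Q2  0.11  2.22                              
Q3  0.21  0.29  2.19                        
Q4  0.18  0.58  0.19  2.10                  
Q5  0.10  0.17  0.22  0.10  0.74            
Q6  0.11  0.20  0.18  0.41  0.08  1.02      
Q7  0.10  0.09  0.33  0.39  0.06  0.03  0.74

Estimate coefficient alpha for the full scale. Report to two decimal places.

α = 0.54

ΣVar(i) = 0.56 + 2.22 + 2.19 + 2.10 + 0.74 + 1.02 + 0.74 = 9.57
Σ_{i<j} σ_ij = 4.13
σ²_total = 9.57 + 2 × 4.13 = 17.83
α = (k/(k−1))·(1 − ΣVar(i)/σ²_total) = (7/6)·(1 − 9.57/17.83) = 0.54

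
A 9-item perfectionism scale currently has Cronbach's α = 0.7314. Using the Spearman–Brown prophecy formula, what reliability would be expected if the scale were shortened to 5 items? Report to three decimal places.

predicted reliability = 0.602

Length factor m = 5/9 = 0.5556
α' = m·α / (1 − (1−m)·α)
   = 5/9 × 0.7314 / (1 − (1 − 5/9) × 0.7314)
   = 0.4063 / 0.6749 = 0.602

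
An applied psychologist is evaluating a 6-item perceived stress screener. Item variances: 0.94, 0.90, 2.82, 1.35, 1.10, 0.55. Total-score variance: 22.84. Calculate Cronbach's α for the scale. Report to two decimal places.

Σσ²ᵢ = 0.94 + 0.90 + 2.82 + 1.35 + 1.10 + 0.55 = 7.66
α = (k/(k−1))·(1 − Σσ²ᵢ/σ²_T) = (6/5)·(1 − 7.66/22.84) = 0.80

Cronbach's α = 0.80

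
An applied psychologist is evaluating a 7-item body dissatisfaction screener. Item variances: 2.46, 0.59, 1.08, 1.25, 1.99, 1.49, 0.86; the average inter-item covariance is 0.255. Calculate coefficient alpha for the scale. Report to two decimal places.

coefficient alpha = 0.61

sum of item variances = 2.46 + 0.59 + 1.08 + 1.25 + 1.99 + 1.49 + 0.86 = 9.72
Sum of the 21 distinct covariances = 21 × 0.255 = 5.355
total variance = sum of item variances + 2·Σcov = 9.72 + 2 × 5.355 = 20.430
α = (7/6)·(1 − 9.72/20.430) = 0.61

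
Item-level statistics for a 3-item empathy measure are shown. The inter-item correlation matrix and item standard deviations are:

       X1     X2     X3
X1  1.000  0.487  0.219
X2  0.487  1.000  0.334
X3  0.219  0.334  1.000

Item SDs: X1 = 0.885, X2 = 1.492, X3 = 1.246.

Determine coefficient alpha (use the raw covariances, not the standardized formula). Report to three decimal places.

coefficient alpha = 0.596

Σσ²ᵢ = 0.885² + 1.492² + 1.246² = 4.5618
Covariances σ_ij = r_ij · s_i · s_j:
  σ(X1,X2) = 0.487 × 0.885 × 1.492 = 0.6430
  σ(X1,X3) = 0.219 × 0.885 × 1.246 = 0.2415
  σ(X2,X3) = 0.334 × 1.492 × 1.246 = 0.6209
σ²_T = Σσ²ᵢ + 2·Σσ_ij = 4.5618 + 2 × 1.5054 = 7.5726
α = (3/2)·(1 − 4.5618/7.5726) = 0.596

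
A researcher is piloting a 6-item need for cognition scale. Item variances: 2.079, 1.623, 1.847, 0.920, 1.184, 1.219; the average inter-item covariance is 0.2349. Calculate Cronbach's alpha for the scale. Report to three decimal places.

Cronbach's alpha = 0.531

ΣVar(i) = 2.079 + 1.623 + 1.847 + 0.920 + 1.184 + 1.219 = 8.872
Sum of the 15 distinct covariances = 15 × 0.2349 = 3.5235
σ²_T = ΣVar(i) + 2·Σcov = 8.872 + 2 × 3.5235 = 15.9190
α = (6/5)·(1 − 8.872/15.9190) = 0.531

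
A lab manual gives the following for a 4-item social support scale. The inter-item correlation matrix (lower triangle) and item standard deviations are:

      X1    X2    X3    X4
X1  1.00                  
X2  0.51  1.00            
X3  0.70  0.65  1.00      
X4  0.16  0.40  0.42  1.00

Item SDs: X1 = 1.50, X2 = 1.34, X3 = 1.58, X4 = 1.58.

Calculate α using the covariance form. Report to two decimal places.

Σσ²ᵢ = 1.50² + 1.34² + 1.58² + 1.58² = 9.0384
Covariances σ_ij = r_ij · s_i · s_j:
  σ(X1,X2) = 0.51 × 1.50 × 1.34 = 1.0251
  σ(X1,X3) = 0.70 × 1.50 × 1.58 = 1.6590
  σ(X1,X4) = 0.16 × 1.50 × 1.58 = 0.3792
  σ(X2,X3) = 0.65 × 1.34 × 1.58 = 1.3762
  σ(X2,X4) = 0.40 × 1.34 × 1.58 = 0.8469
  σ(X3,X4) = 0.42 × 1.58 × 1.58 = 1.0485
σ²_T = Σσ²ᵢ + 2·Σσ_ij = 9.0384 + 2 × 6.3349 = 21.7082
α = (4/3)·(1 − 9.0384/21.7082) = 0.78

α = 0.78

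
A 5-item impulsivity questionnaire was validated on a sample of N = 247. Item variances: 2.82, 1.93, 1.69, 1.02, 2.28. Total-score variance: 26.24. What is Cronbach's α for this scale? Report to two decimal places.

Σσᵢ² = 2.82 + 1.93 + 1.69 + 1.02 + 2.28 = 9.74
α = (k/(k−1))·(1 − Σσᵢ²/σ²_T) = (5/4)·(1 − 9.74/26.24) = 0.79

Cronbach's α = 0.79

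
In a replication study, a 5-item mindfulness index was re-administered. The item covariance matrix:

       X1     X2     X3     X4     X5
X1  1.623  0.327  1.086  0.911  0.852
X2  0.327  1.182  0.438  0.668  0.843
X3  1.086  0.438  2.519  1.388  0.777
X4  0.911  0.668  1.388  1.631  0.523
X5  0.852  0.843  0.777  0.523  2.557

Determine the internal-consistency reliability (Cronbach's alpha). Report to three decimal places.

sum of item variances = 1.623 + 1.182 + 2.519 + 1.631 + 2.557 = 9.512
Sum of off-diagonal covariances = 7.813
total variance = 9.512 + 2 × 7.813 = 25.138
α = (k/(k−1))·(1 − sum of item variances/total variance) = (5/4)·(1 − 9.512/25.138) = 0.777

α = 0.777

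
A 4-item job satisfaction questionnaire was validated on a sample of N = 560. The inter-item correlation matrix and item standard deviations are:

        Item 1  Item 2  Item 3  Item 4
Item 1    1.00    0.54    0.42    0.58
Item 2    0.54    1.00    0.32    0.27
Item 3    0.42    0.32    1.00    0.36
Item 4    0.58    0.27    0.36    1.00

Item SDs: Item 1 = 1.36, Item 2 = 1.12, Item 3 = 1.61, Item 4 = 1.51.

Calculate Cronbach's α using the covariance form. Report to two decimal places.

Σσ²ᵢ = 1.36² + 1.12² + 1.61² + 1.51² = 7.9762
Covariances σ_ij = r_ij · s_i · s_j:
  σ(Item 1,Item 2) = 0.54 × 1.36 × 1.12 = 0.8225
  σ(Item 1,Item 3) = 0.42 × 1.36 × 1.61 = 0.9196
  σ(Item 1,Item 4) = 0.58 × 1.36 × 1.51 = 1.1911
  σ(Item 2,Item 3) = 0.32 × 1.12 × 1.61 = 0.5770
  σ(Item 2,Item 4) = 0.27 × 1.12 × 1.51 = 0.4566
  σ(Item 3,Item 4) = 0.36 × 1.61 × 1.51 = 0.8752
σ²_T = Σσ²ᵢ + 2·Σσ_ij = 7.9762 + 2 × 4.8420 = 17.6602
α = (4/3)·(1 − 7.9762/17.6602) = 0.73

Cronbach's α = 0.73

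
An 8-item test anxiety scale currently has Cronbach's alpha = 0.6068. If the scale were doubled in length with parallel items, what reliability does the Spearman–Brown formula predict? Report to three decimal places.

Length factor m = 2
α' = m·α / (1 + (m−1)·α)
   = 2 × 0.6068 / (1 + (2 − 1) × 0.6068)
   = 1.2136 / 1.6068 = 0.755

predicted reliability = 0.755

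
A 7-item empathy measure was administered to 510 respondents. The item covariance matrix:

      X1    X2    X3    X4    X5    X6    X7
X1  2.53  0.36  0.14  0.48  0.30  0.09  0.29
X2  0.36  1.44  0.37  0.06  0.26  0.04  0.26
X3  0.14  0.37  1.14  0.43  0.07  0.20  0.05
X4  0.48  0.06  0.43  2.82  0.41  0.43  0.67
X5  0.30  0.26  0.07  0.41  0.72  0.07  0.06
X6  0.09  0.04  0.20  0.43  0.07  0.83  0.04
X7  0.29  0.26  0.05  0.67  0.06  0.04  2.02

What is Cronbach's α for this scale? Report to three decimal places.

ΣVar(i) = 2.53 + 1.44 + 1.14 + 2.82 + 0.72 + 0.83 + 2.02 = 11.50
Sum of off-diagonal covariances = 5.08
Var(T) = 11.50 + 2 × 5.08 = 21.66
α = (k/(k−1))·(1 − ΣVar(i)/Var(T)) = (7/6)·(1 − 11.50/21.66) = 0.547

α = 0.547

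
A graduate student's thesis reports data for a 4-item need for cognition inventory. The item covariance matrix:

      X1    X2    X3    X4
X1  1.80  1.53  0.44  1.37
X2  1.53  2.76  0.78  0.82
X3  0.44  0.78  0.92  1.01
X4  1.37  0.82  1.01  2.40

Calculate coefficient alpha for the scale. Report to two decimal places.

coefficient alpha = 0.80

ΣVar(i) = 1.80 + 2.76 + 0.92 + 2.40 = 7.88
Sum of the distinct covariances = 5.95
σ²_total = 7.88 + 2 × 5.95 = 19.78
α = (k/(k−1))·(1 − ΣVar(i)/σ²_total) = (4/3)·(1 − 7.88/19.78) = 0.80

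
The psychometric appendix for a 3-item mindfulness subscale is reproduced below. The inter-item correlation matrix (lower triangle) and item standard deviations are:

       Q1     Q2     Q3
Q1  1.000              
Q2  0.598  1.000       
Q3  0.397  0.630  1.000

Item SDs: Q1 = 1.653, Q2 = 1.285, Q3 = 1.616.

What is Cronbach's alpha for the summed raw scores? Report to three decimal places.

α = 0.765

Σσ²ᵢ = 1.653² + 1.285² + 1.616² = 6.9951
Covariances σ_ij = r_ij · s_i · s_j:
  σ(Q1,Q2) = 0.598 × 1.653 × 1.285 = 1.2702
  σ(Q1,Q3) = 0.397 × 1.653 × 1.616 = 1.0605
  σ(Q2,Q3) = 0.630 × 1.285 × 1.616 = 1.3082
σ²_T = Σσ²ᵢ + 2·Σσ_ij = 6.9951 + 2 × 3.6389 = 14.2729
α = (3/2)·(1 − 6.9951/14.2729) = 0.765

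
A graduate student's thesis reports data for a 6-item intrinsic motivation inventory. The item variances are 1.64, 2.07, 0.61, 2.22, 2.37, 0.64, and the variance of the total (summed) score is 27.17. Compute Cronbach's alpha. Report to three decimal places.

Cronbach's alpha = 0.778

ΣVar(i) = 1.64 + 2.07 + 0.61 + 2.22 + 2.37 + 0.64 = 9.55
α = (k/(k−1))·(1 − ΣVar(i)/σ²_T) = (6/5)·(1 − 9.55/27.17) = 0.778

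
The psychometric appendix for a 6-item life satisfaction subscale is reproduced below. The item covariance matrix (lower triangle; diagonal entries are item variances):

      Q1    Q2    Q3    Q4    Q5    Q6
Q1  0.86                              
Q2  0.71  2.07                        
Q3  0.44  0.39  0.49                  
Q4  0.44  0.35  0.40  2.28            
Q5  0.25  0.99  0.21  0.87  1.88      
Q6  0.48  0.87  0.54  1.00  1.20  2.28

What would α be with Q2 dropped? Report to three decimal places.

Remaining items: Q1, Q3, Q4, Q5, Q6 (k = 5).
sum of item variances = 0.86 + 0.49 + 2.28 + 1.88 + 2.28 = 7.79
Var(T) = 7.79 + 2 × 5.83 = 19.45
α (item deleted) = (5/4)·(1 − 7.79/19.45) = 0.749

α = 0.749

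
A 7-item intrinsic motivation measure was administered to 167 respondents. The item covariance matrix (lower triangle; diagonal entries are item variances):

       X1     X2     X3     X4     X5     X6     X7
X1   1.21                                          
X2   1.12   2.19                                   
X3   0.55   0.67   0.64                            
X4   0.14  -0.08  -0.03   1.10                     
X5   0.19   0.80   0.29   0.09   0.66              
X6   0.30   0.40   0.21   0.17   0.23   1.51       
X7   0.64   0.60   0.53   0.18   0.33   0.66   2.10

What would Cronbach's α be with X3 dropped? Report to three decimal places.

Cronbach's α = 0.682

Remaining items: X1, X2, X4, X5, X6, X7 (k = 6).
ΣVar(i) = 1.21 + 2.19 + 1.10 + 0.66 + 1.51 + 2.10 = 8.77
σ²_T = 8.77 + 2 × 5.77 = 20.31
α (item deleted) = (6/5)·(1 − 8.77/20.31) = 0.682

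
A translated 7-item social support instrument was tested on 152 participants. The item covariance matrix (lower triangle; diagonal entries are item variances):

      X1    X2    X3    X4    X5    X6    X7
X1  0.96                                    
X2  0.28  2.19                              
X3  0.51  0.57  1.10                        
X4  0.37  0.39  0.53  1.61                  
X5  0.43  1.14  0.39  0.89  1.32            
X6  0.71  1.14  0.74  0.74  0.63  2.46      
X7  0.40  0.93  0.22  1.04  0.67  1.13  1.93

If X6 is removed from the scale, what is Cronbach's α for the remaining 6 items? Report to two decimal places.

Remaining items: X1, X2, X3, X4, X5, X7 (k = 6).
sum of item variances = 0.96 + 2.19 + 1.10 + 1.61 + 1.32 + 1.93 = 9.11
σ²_total = 9.11 + 2 × 8.76 = 26.63
α (item deleted) = (6/5)·(1 − 9.11/26.63) = 0.79

α = 0.79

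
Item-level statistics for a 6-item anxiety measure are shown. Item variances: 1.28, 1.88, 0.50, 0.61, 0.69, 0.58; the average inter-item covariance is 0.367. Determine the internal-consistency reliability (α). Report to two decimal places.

α = 0.80

sum of item variances = 1.28 + 1.88 + 0.50 + 0.61 + 0.69 + 0.58 = 5.54
Sum of the 15 distinct covariances = 15 × 0.367 = 5.505
σ²_T = sum of item variances + 2·Σcov = 5.54 + 2 × 5.505 = 16.550
α = (6/5)·(1 − 5.54/16.550) = 0.80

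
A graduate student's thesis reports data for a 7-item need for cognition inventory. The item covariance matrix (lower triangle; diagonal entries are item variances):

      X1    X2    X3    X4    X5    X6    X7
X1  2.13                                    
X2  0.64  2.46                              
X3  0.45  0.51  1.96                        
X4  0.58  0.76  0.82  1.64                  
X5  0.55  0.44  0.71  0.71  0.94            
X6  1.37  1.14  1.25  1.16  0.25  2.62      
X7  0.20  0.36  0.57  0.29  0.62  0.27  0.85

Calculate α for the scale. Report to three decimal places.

ΣVar(i) = 2.13 + 2.46 + 1.96 + 1.64 + 0.94 + 2.62 + 0.85 = 12.60
Sum of off-diagonal covariances = 13.65
total variance = 12.60 + 2 × 13.65 = 39.90
α = (k/(k−1))·(1 − ΣVar(i)/total variance) = (7/6)·(1 − 12.60/39.90) = 0.798

α = 0.798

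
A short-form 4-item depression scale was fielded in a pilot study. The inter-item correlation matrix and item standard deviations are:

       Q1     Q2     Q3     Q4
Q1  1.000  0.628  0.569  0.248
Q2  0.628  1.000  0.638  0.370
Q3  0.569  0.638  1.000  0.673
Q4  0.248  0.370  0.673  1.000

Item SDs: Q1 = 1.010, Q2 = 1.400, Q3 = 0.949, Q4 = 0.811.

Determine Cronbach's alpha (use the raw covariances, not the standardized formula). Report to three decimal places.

α = 0.802

Σσ²ᵢ = 1.010² + 1.400² + 0.949² + 0.811² = 4.5384
Covariances σ_ij = r_ij · s_i · s_j:
  σ(Q1,Q2) = 0.628 × 1.010 × 1.400 = 0.8880
  σ(Q1,Q3) = 0.569 × 1.010 × 0.949 = 0.5454
  σ(Q1,Q4) = 0.248 × 1.010 × 0.811 = 0.2031
  σ(Q2,Q3) = 0.638 × 1.400 × 0.949 = 0.8476
  σ(Q2,Q4) = 0.370 × 1.400 × 0.811 = 0.4201
  σ(Q3,Q4) = 0.673 × 0.949 × 0.811 = 0.5180
σ²_T = Σσ²ᵢ + 2·Σσ_ij = 4.5384 + 2 × 3.4222 = 11.3828
α = (4/3)·(1 − 4.5384/11.3828) = 0.802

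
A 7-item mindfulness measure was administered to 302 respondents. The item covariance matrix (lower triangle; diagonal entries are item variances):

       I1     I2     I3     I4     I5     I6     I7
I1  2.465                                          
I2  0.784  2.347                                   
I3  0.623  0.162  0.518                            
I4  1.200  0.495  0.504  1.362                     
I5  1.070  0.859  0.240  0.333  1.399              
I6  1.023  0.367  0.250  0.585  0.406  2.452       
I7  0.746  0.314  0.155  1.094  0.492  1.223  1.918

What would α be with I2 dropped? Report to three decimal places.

α = 0.795

Remaining items: I1, I3, I4, I5, I6, I7 (k = 6).
ΣVar(i) = 2.465 + 0.518 + 1.362 + 1.399 + 2.452 + 1.918 = 10.114
σ²_total = 10.114 + 2 × 9.944 = 30.002
α (item deleted) = (6/5)·(1 − 10.114/30.002) = 0.795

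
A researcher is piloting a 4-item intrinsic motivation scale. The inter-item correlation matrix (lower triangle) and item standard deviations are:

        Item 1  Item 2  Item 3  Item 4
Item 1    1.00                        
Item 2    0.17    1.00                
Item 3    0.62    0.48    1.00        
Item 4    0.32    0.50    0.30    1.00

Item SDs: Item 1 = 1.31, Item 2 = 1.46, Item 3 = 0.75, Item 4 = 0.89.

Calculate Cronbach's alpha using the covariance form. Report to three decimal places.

Σσ²ᵢ = 1.31² + 1.46² + 0.75² + 0.89² = 5.2023
Covariances σ_ij = r_ij · s_i · s_j:
  σ(Item 1,Item 2) = 0.17 × 1.31 × 1.46 = 0.3251
  σ(Item 1,Item 3) = 0.62 × 1.31 × 0.75 = 0.6092
  σ(Item 1,Item 4) = 0.32 × 1.31 × 0.89 = 0.3731
  σ(Item 2,Item 3) = 0.48 × 1.46 × 0.75 = 0.5256
  σ(Item 2,Item 4) = 0.50 × 1.46 × 0.89 = 0.6497
  σ(Item 3,Item 4) = 0.30 × 0.75 × 0.89 = 0.2002
σ²_T = Σσ²ᵢ + 2·Σσ_ij = 5.2023 + 2 × 2.6829 = 10.5681
α = (4/3)·(1 − 5.2023/10.5681) = 0.677

α = 0.677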